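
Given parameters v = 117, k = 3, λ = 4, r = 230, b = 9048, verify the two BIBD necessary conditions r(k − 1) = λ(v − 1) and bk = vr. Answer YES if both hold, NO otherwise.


Condition (i): r(k − 1) = 230·2 = 460; λ(v − 1) = 4·116 = 464. Match? NO.
Condition (ii): bk = 9048·3 = 27144; vr = 117·230 = 26910. Match? NO.
Both conditions hold? NO.

NO


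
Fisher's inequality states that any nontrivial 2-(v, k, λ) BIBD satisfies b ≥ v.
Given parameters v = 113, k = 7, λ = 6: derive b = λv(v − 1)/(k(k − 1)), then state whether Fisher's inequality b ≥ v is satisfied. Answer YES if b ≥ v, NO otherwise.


r = λ(v − 1)/(k − 1) = 6·112/6 = 112.
b = vr/k = 113·112/7 = 1808.
Fisher's inequality: b ≥ v ⇔ 1808 ≥ 113? YES.

YES


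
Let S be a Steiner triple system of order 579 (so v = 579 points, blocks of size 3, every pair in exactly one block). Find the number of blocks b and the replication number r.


An STS(v) is a 2-(v, 3, 1) BIBD: block size k = 3, λ = 1.
Replication: r(k − 1) = λ(v − 1) ⇒ r·2 = 579 − 1 = 578 ⇒ r = 289.
Block count: b = v(v − 1)/6 = 579·578/6 = 334662/6 = 55777.

r = 289, b = 55777.


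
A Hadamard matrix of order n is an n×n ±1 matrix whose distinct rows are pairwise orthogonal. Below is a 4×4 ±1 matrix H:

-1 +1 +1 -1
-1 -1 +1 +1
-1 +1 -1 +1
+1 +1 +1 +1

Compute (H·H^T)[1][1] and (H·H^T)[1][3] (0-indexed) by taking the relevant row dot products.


Row 1 of H: [-1, -1, 1, 1].
Row 3 of H: [1, 1, 1, 1].
(H·H^T)[1][1] = Σ_j H[1][j]·H[1][j] = (-1)² + (-1)² + (1)² + (1)² = 1 + 1 + 1 + 1 = 4.
(H·H^T)[1][3] = Σ_j H[1][j]·H[3][j] = (-1)·(1) + (-1)·(1) + (1)·(1) + (1)·(1) = -1 + -1 + 1 + 1 = 0.
So rows 1 and 3 are orthogonal; the diagonal entry equals n = 4.

(1,1) entry = 4; (1,3) entry = 0.


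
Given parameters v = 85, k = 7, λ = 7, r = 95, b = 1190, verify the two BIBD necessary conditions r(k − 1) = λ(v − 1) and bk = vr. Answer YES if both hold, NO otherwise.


Condition (i): r(k − 1) = 95·6 = 570; λ(v − 1) = 7·84 = 588. Match? NO.
Condition (ii): bk = 1190·7 = 8330; vr = 85·95 = 8075. Match? NO.
Both conditions hold? NO.

NO


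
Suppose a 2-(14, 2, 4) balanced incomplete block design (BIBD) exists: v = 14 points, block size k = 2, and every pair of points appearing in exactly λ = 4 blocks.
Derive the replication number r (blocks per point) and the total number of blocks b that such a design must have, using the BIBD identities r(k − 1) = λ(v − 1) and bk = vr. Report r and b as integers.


Any 2-(v, k, λ) BIBD satisfies two necessary conditions:
  (i)  Each point sits in r blocks, and counting incidences through any fixed point gives r(k − 1) = λ(v − 1), so r = λ(v − 1)/(k − 1).
  (ii) Total incidences bk = vr, so b = vr/k.
Step 1: r = λ(v − 1)/(k − 1) = 4·(14 − 1)/(2 − 1) = 4·13/1 = 52/1 = 52.
Step 2: b = vr/k = 14·52/2 = 728/2 = 364.
Check integrality: r = 52 ∈ Z ✓, b = 364 ∈ Z ✓.
(These identities are necessary conditions: they determine r and b for any design with these parameters, but do not by themselves prove that one exists.)

r = 52, b = 364.


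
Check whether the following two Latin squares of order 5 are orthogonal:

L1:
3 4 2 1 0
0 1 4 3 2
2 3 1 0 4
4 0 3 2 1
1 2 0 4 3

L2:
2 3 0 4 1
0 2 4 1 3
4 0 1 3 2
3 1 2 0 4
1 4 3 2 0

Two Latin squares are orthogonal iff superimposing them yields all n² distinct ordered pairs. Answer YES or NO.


Form the n² = 25 superimposed pairs (L1[i][j], L2[i][j]), row by row (rows and columns indexed from 0):
row 0: (3,2) (4,3) (2,0) (1,4) (0,1)
row 1: (0,0) (1,2) (4,4) (3,1) (2,3)
row 2: (2,4) (3,0) (1,1) (0,3) (4,2)
row 3: (4,3) (0,1) (3,2) (2,0) (1,4)
row 4: (1,1) (2,4) (0,3) (4,2) (3,0)
Orthogonality requires all 25 pairs distinct.
But the pair (4,3) repeats: cell (0,1) has L1 = 4, L2 = 3, and cell (3,0) has L1 = 4, L2 = 3.
A repeated pair means some other pair never occurs (only 15 distinct pairs out of 25), so the squares are not orthogonal.
Conclusion: NO.

NO


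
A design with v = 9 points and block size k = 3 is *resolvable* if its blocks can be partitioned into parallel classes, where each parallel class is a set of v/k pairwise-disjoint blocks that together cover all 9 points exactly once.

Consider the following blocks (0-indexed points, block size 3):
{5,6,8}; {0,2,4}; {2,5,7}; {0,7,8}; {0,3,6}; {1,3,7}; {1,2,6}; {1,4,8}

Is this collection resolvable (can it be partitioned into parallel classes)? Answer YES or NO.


v = 9, block size k = 3, number of blocks = 8.
For resolvability, blocks must partition into parallel classes of size v/k = 3.
Total blocks must therefore be a multiple of 3: 8 = 3·2 + 2 ⇒ not divisible ✗.
Resolvable? NO.

NO


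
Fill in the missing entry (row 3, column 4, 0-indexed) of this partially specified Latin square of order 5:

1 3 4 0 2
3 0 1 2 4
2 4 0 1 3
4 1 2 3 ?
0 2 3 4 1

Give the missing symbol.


Row 3 contains symbols [1, 2, 3, 4] — missing [0].
Column 4 contains symbols [1, 2, 3, 4] — missing [0].
The missing symbol must appear in both missing sets; intersection = [0].
Therefore the hidden value is 0.

Missing value = 0.


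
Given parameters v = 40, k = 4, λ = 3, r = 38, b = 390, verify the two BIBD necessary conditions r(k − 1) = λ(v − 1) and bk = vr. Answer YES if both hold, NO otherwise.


Condition (i): r(k − 1) = 38·3 = 114; λ(v − 1) = 3·39 = 117. Match? NO.
Condition (ii): bk = 390·4 = 1560; vr = 40·38 = 1520. Match? NO.
Both conditions hold? NO.

NO


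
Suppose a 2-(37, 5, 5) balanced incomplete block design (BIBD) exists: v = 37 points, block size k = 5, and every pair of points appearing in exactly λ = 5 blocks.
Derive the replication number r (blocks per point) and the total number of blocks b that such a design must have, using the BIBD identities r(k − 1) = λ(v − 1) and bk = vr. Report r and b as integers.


Any 2-(v, k, λ) BIBD satisfies two necessary conditions:
  (i)  Each point sits in r blocks, and counting incidences through any fixed point gives r(k − 1) = λ(v − 1), so r = λ(v − 1)/(k − 1).
  (ii) Total incidences bk = vr, so b = vr/k.
Step 1: r = λ(v − 1)/(k − 1) = 5·(37 − 1)/(5 − 1) = 5·36/4 = 180/4 = 45.
Step 2: b = vr/k = 37·45/5 = 1665/5 = 333.
Check integrality: r = 45 ∈ Z ✓, b = 333 ∈ Z ✓.
(These identities are necessary conditions: they determine r and b for any design with these parameters, but do not by themselves prove that one exists.)

r = 45, b = 333.


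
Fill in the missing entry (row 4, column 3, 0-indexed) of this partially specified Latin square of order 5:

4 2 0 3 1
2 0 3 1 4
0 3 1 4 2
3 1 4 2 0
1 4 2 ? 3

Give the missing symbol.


Row 4 contains symbols [1, 2, 3, 4] — missing [0].
Column 3 contains symbols [1, 2, 3, 4] — missing [0].
The missing symbol must appear in both missing sets; intersection = [0].
Therefore the hidden value is 0.

Missing value = 0.


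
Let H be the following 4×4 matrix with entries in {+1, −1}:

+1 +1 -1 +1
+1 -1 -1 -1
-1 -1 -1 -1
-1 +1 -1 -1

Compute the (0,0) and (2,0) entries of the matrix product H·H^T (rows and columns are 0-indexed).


Row 0 of H: [1, 1, -1, 1].
Row 2 of H: [-1, -1, -1, -1].
(H·H^T)[0][0] = Σ_j H[0][j]·H[0][j] = (1)² + (1)² + (-1)² + (1)² = 1 + 1 + 1 + 1 = 4.
(H·H^T)[2][0] = Σ_j H[2][j]·H[0][j] = (-1)·(1) + (-1)·(1) + (-1)·(-1) + (-1)·(1) = -1 + -1 + 1 + -1 = -2.
Rows 2 and 0 are not orthogonal (dot product = -2 ≠ 0), so H is not a Hadamard matrix.

(0,0) entry = 4; (2,0) entry = -2.


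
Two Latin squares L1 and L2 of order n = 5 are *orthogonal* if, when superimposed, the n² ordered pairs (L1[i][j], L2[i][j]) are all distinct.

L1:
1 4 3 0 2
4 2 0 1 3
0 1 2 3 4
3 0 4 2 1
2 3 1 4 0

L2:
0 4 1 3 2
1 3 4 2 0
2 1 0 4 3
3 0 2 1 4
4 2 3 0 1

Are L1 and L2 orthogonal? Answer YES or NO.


Form the n² = 25 superimposed pairs (L1[i][j], L2[i][j]), row by row (rows and columns indexed from 0):
row 0: (1,0) (4,4) (3,1) (0,3) (2,2)
row 1: (4,1) (2,3) (0,4) (1,2) (3,0)
row 2: (0,2) (1,1) (2,0) (3,4) (4,3)
row 3: (3,3) (0,0) (4,2) (2,1) (1,4)
row 4: (2,4) (3,2) (1,3) (4,0) (0,1)
Orthogonality requires all 25 pairs distinct.
Check by first coordinate: for each symbol s of L1, list the L2 entries in the n cells where L1 = s; they must all differ.
  L1 = 0: L2 entries (in reading order) 3, 4, 2, 0, 1 — all 5 distinct ✓
  L1 = 1: L2 entries (in reading order) 0, 2, 1, 4, 3 — all 5 distinct ✓
  L1 = 2: L2 entries (in reading order) 2, 3, 0, 1, 4 — all 5 distinct ✓
  L1 = 3: L2 entries (in reading order) 1, 0, 4, 3, 2 — all 5 distinct ✓
  L1 = 4: L2 entries (in reading order) 4, 1, 3, 2, 0 — all 5 distinct ✓
Every symbol of L1 meets every symbol of L2 exactly once, so all 25 pairs are distinct (25 of 25).
Conclusion: YES.

YES


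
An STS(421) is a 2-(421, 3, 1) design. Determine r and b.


An STS(v) is a 2-(v, 3, 1) BIBD: block size k = 3, λ = 1.
Replication: r(k − 1) = λ(v − 1) ⇒ r·2 = 421 − 1 = 420 ⇒ r = 210.
Block count: b = v(v − 1)/6 = 421·420/6 = 176820/6 = 29470.
(Check via bk = vr: 29470·3 = 88410 = 421·210 = 88410 ✓.)

r = 210, b = 29470.


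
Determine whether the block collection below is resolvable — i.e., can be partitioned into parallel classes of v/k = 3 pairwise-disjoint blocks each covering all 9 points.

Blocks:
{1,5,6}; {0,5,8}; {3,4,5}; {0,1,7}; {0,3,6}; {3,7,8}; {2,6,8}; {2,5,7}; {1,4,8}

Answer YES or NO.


v = 9, block size k = 3, number of blocks = 9.
For resolvability, blocks must partition into parallel classes of size v/k = 3.
Total blocks must therefore be a multiple of 3: 9 = 3·3 + 0 ⇒ divisible ✓.
Consider block {1,5,6}. The only other block(s) in the collection disjoint from it are {3,7,8} — just 1 block(s). Any parallel class containing {1,5,6} would need 2 other blocks each disjoint from it, so no parallel class of size 3 can contain {1,5,6}.
Since every block must belong to some parallel class in a resolution, the collection cannot be partitioned into parallel classes.
Resolvable? NO.

NO


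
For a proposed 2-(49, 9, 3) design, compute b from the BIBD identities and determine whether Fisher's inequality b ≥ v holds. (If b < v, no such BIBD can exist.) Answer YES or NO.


r = λ(v − 1)/(k − 1) = 3·48/8 = 18.
b = vr/k = 49·18/9 = 98.
Fisher's inequality: b ≥ v ⇔ 98 ≥ 49? YES.

YES


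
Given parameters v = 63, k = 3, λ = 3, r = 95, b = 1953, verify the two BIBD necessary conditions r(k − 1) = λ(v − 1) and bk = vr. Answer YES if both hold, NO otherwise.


Condition (i): r(k − 1) = 95·2 = 190; λ(v − 1) = 3·62 = 186. Match? NO.
Condition (ii): bk = 1953·3 = 5859; vr = 63·95 = 5985. Match? NO.
Both conditions hold? NO.

NO


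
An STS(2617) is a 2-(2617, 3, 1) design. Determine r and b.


An STS(v) is a 2-(v, 3, 1) BIBD: block size k = 3, λ = 1.
Replication: r(k − 1) = λ(v − 1) ⇒ r·2 = 2617 − 1 = 2616 ⇒ r = 1308.
Block count: bk = vr ⇒ b·3 = 2617·1308 = 3423036 ⇒ b = 1141012.
(Check via b = v(v − 1)/6 = 2617·2616/6 = 6846072/6 = 1141012.)

r = 1308, b = 1141012.


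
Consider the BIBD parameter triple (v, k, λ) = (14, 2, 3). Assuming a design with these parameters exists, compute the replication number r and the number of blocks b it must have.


Any 2-(v, k, λ) BIBD satisfies two necessary conditions:
  (i)  Each point sits in r blocks, and counting incidences through any fixed point gives r(k − 1) = λ(v − 1), so r = λ(v − 1)/(k − 1).
  (ii) Total incidences bk = vr, so b = vr/k.
Step 1: r = λ(v − 1)/(k − 1) = 3·(14 − 1)/(2 − 1) = 3·13/1 = 39/1 = 39.
Step 2: b = vr/k = 14·39/2 = 546/2 = 273.
Check integrality: r = 39 ∈ Z ✓, b = 273 ∈ Z ✓.
(These identities are necessary conditions: they determine r and b for any design with these parameters, but do not by themselves prove that one exists.)

r = 39, b = 273.


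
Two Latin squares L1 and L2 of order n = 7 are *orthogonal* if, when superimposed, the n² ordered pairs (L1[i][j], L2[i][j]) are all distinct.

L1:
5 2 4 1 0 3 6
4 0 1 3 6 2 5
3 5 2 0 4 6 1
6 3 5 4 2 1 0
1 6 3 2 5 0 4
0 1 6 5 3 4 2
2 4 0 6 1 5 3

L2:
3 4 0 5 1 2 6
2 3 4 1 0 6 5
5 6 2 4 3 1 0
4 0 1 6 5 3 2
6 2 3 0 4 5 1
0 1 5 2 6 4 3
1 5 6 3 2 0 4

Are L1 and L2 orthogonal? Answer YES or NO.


Form the n² = 49 superimposed pairs (L1[i][j], L2[i][j]), row by row (rows and columns indexed from 0):
row 0: (5,3) (2,4) (4,0) (1,5) (0,1) (3,2) (6,6)
row 1: (4,2) (0,3) (1,4) (3,1) (6,0) (2,6) (5,5)
row 2: (3,5) (5,6) (2,2) (0,4) (4,3) (6,1) (1,0)
row 3: (6,4) (3,0) (5,1) (4,6) (2,5) (1,3) (0,2)
row 4: (1,6) (6,2) (3,3) (2,0) (5,4) (0,5) (4,1)
row 5: (0,0) (1,1) (6,5) (5,2) (3,6) (4,4) (2,3)
row 6: (2,1) (4,5) (0,6) (6,3) (1,2) (5,0) (3,4)
Orthogonality requires all 49 pairs distinct.
Check by first coordinate: for each symbol s of L1, list the L2 entries in the n cells where L1 = s; they must all differ.
  L1 = 0: L2 entries (in reading order) 1, 3, 4, 2, 5, 0, 6 — all 7 distinct ✓
  L1 = 1: L2 entries (in reading order) 5, 4, 0, 3, 6, 1, 2 — all 7 distinct ✓
  L1 = 2: L2 entries (in reading order) 4, 6, 2, 5, 0, 3, 1 — all 7 distinct ✓
  L1 = 3: L2 entries (in reading order) 2, 1, 5, 0, 3, 6, 4 — all 7 distinct ✓
  L1 = 4: L2 entries (in reading order) 0, 2, 3, 6, 1, 4, 5 — all 7 distinct ✓
  L1 = 5: L2 entries (in reading order) 3, 5, 6, 1, 4, 2, 0 — all 7 distinct ✓
  L1 = 6: L2 entries (in reading order) 6, 0, 1, 4, 2, 5, 3 — all 7 distinct ✓
Every symbol of L1 meets every symbol of L2 exactly once, so all 49 pairs are distinct (49 of 49).
Conclusion: YES.

YES


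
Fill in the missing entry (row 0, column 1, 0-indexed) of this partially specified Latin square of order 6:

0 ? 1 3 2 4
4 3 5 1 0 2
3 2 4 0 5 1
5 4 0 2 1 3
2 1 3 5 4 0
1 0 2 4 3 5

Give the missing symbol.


Row 0 contains symbols [0, 1, 2, 3, 4] — missing [5].
Column 1 contains symbols [0, 1, 2, 3, 4] — missing [5].
The missing symbol must appear in both missing sets; intersection = [5].
Therefore the hidden value is 5.

Missing value = 5.


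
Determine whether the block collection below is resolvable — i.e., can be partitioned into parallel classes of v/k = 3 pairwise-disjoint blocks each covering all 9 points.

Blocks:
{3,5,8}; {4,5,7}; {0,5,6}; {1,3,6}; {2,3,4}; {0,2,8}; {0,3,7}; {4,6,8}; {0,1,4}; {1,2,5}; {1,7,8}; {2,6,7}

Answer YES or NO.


v = 9, block size k = 3, number of blocks = 12.
For resolvability, blocks must partition into parallel classes of size v/k = 3.
Total blocks must therefore be a multiple of 3: 12 = 3·4 + 0 ⇒ divisible ✓.
Greedy packing gives 4 candidate class(es). Each should be a full parallel class (size 3, covers all 9 points).
  Class 1 (3 blocks): {3,5,8}; {0,1,4}; {2,6,7}. Points covered: [0, 1, 2, 3, 4, 5, 6, 7, 8].
  Class 2 (3 blocks): {4,5,7}; {1,3,6}; {0,2,8}. Points covered: [0, 1, 2, 3, 4, 5, 6, 7, 8].
  Class 3 (3 blocks): {0,5,6}; {2,3,4}; {1,7,8}. Points covered: [0, 1, 2, 3, 4, 5, 6, 7, 8].
  Class 4 (3 blocks): {0,3,7}; {4,6,8}; {1,2,5}. Points covered: [0, 1, 2, 3, 4, 5, 6, 7, 8].
All classes full (size 3)? YES. All classes cover every point? YES.
Resolvable? YES.

YES


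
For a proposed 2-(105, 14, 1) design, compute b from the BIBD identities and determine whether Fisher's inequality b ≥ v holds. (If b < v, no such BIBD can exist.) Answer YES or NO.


b = λv(v − 1)/(k(k − 1)) = 1·105·104/(14·13) = 10920/182 = 60.
Compare with v = 105: b < v, so Fisher's inequality fails.

NO


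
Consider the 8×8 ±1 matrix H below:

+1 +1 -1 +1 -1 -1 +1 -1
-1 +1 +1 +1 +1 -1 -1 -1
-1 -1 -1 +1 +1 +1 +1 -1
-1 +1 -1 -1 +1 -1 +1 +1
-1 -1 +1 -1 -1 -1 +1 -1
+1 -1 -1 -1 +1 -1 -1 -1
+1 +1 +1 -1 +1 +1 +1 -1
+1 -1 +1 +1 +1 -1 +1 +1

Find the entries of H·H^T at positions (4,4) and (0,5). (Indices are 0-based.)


Row 0 of H: [1, 1, -1, 1, -1, -1, 1, -1].
Row 4 of H: [-1, -1, 1, -1, -1, -1, 1, -1].
Row 5 of H: [1, -1, -1, -1, 1, -1, -1, -1].
(H·H^T)[4][4] = Σ_j H[4][j]·H[4][j] = (-1)² + (-1)² + (1)² + (-1)² + (-1)² + (-1)² + (1)² + (-1)² = 1 + 1 + 1 + 1 + 1 + 1 + 1 + 1 = 8.
(H·H^T)[0][5] = Σ_j H[0][j]·H[5][j] = (1)·(1) + (1)·(-1) + (-1)·(-1) + (1)·(-1) + (-1)·(1) + (-1)·(-1) + (1)·(-1) + (-1)·(-1) = 1 + -1 + 1 + -1 + -1 + 1 + -1 + 1 = 0.
So rows 0 and 5 are orthogonal; the diagonal entry equals n = 8.

(4,4) entry = 8; (0,5) entry = 0.


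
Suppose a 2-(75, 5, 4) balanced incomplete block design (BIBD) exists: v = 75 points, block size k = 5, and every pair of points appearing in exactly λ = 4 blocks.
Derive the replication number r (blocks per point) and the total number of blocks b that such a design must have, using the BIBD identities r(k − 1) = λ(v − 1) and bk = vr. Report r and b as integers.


Any 2-(v, k, λ) BIBD satisfies two necessary conditions:
  (i)  Each point sits in r blocks, and counting incidences through any fixed point gives r(k − 1) = λ(v − 1), so r = λ(v − 1)/(k − 1).
  (ii) Total incidences bk = vr, so b = vr/k.
Step 1: r = λ(v − 1)/(k − 1) = 4·(75 − 1)/(5 − 1) = 4·74/4 = 296/4 = 74.
Step 2: b = vr/k = 75·74/5 = 5550/5 = 1110.
Check integrality: r = 74 ∈ Z ✓, b = 1110 ∈ Z ✓.
(These identities are necessary conditions: they determine r and b for any design with these parameters, but do not by themselves prove that one exists.)

r = 74, b = 1110.


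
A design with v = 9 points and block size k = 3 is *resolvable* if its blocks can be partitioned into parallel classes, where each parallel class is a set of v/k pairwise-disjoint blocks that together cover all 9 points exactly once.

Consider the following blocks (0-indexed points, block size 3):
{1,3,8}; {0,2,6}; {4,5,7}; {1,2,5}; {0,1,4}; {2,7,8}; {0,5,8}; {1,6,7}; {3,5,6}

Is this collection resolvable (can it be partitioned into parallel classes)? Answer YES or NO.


v = 9, block size k = 3, number of blocks = 9.
For resolvability, blocks must partition into parallel classes of size v/k = 3.
Total blocks must therefore be a multiple of 3: 9 = 3·3 + 0 ⇒ divisible ✓.
Consider block {1,2,5}. It intersects every other block in the collection, so no parallel class of size 3 can contain it.
Since every block must belong to some parallel class in a resolution, the collection cannot be partitioned into parallel classes.
Resolvable? NO.

NO


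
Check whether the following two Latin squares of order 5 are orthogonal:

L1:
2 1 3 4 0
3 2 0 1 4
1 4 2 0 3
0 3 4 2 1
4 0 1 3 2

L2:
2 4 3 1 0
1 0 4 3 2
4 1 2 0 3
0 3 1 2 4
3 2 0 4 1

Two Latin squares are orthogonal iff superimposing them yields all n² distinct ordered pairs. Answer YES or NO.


Form the n² = 25 superimposed pairs (L1[i][j], L2[i][j]), row by row (rows and columns indexed from 0):
row 0: (2,2) (1,4) (3,3) (4,1) (0,0)
row 1: (3,1) (2,0) (0,4) (1,3) (4,2)
row 2: (1,4) (4,1) (2,2) (0,0) (3,3)
row 3: (0,0) (3,3) (4,1) (2,2) (1,4)
row 4: (4,3) (0,2) (1,0) (3,4) (2,1)
Orthogonality requires all 25 pairs distinct.
But the pair (1,4) repeats: cell (0,1) has L1 = 1, L2 = 4, and cell (2,0) has L1 = 1, L2 = 4.
A repeated pair means some other pair never occurs (only 15 distinct pairs out of 25), so the squares are not orthogonal.
Conclusion: NO.

NO


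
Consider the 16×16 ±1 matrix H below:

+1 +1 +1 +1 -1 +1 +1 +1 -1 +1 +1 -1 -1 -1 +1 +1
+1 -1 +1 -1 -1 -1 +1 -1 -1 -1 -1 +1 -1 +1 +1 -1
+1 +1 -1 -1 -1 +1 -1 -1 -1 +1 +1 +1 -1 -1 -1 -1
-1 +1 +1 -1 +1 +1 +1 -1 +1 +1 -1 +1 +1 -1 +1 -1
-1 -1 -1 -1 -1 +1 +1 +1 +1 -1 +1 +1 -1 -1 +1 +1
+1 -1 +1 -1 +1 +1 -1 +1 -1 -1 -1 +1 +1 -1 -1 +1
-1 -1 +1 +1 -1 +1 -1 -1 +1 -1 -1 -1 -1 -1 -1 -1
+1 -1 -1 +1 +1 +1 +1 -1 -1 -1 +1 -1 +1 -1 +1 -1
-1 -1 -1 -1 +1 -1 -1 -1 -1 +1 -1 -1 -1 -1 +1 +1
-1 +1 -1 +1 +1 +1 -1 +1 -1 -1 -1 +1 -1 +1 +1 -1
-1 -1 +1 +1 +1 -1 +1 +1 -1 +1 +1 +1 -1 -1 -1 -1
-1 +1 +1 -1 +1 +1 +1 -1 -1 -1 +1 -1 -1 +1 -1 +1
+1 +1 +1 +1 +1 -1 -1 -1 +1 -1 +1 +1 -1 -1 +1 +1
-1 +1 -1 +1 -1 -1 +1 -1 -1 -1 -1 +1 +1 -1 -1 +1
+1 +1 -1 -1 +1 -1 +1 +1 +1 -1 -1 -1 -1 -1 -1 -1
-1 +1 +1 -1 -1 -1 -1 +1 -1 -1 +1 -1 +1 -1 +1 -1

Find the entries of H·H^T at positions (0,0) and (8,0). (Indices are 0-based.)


Row 0 of H: [1, 1, 1, 1, -1, 1, 1, 1, -1, 1, 1, -1, -1, -1, 1, 1].
Row 8 of H: [-1, -1, -1, -1, 1, -1, -1, -1, -1, 1, -1, -1, -1, -1, 1, 1].
(H·H^T)[0][0] = Σ_j H[0][j]·H[0][j] = (1)² + (1)² + (1)² + (1)² + (-1)² + (1)² + (1)² + (1)² + (-1)² + (1)² + (1)² + (-1)² + (-1)² + (-1)² + (1)² + (1)² = 1 + 1 + 1 + 1 + 1 + 1 + 1 + 1 + 1 + 1 + 1 + 1 + 1 + 1 + 1 + 1 = 16.
(H·H^T)[8][0] = Σ_j H[8][j]·H[0][j] = (-1)·(1) + (-1)·(1) + (-1)·(1) + (-1)·(1) + (1)·(-1) + (-1)·(1) + (-1)·(1) + (-1)·(1) + (-1)·(-1) + (1)·(1) + (-1)·(1) + (-1)·(-1) + (-1)·(-1) + (-1)·(-1) + (1)·(1) + (1)·(1) = -1 + -1 + -1 + -1 + -1 + -1 + -1 + -1 + 1 + 1 + -1 + 1 + 1 + 1 + 1 + 1 = -2.
Rows 8 and 0 are not orthogonal (dot product = -2 ≠ 0), so H is not a Hadamard matrix.

(0,0) entry = 16; (8,0) entry = -2.


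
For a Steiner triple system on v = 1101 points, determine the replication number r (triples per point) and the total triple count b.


An STS(v) is a 2-(v, 3, 1) BIBD: block size k = 3, λ = 1.
Replication: r(k − 1) = λ(v − 1) ⇒ r·2 = 1101 − 1 = 1100 ⇒ r = 550.
Block count: bk = vr ⇒ b·3 = 1101·550 = 605550 ⇒ b = 201850.

r = 550, b = 201850.


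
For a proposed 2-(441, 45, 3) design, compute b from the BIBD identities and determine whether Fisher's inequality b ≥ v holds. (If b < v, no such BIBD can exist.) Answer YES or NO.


b = λv(v − 1)/(k(k − 1)) = 3·441·440/(45·44) = 582120/1980 = 294.
Compare with v = 441: b < v, so Fisher's inequality fails.

NO


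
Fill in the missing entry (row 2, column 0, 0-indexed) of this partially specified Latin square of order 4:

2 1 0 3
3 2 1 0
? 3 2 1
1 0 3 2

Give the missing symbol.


Row 2 contains symbols [1, 2, 3] — missing [0].
Column 0 contains symbols [1, 2, 3] — missing [0].
The missing symbol must appear in both missing sets; intersection = [0].
Therefore the hidden value is 0.

Missing value = 0.


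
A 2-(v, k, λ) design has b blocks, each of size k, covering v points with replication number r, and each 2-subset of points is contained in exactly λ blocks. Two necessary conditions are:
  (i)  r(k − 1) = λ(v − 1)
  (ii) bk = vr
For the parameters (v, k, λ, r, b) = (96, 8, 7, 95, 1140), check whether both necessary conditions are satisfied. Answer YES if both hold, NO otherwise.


Condition (i): r(k − 1) = 95·7 = 665; λ(v − 1) = 7·95 = 665. Match? YES.
Condition (ii): bk = 1140·8 = 9120; vr = 96·95 = 9120. Match? YES.
Both conditions hold? YES.

YES


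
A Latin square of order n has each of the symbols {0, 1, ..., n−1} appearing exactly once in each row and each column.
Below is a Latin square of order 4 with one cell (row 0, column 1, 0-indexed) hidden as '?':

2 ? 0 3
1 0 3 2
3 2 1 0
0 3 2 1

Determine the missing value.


Row 0 contains symbols [0, 2, 3] — missing [1].
Column 1 contains symbols [0, 2, 3] — missing [1].
The missing symbol must appear in both missing sets; intersection = [1].
Therefore the hidden value is 1.

Missing value = 1.


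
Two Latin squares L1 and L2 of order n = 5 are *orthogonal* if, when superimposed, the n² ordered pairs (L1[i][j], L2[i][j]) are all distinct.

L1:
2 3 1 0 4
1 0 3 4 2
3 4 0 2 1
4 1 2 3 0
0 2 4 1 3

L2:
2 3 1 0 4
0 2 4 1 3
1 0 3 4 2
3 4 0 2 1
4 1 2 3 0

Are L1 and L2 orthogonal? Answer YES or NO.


Form the n² = 25 superimposed pairs (L1[i][j], L2[i][j]), row by row (rows and columns indexed from 0):
row 0: (2,2) (3,3) (1,1) (0,0) (4,4)
row 1: (1,0) (0,2) (3,4) (4,1) (2,3)
row 2: (3,1) (4,0) (0,3) (2,4) (1,2)
row 3: (4,3) (1,4) (2,0) (3,2) (0,1)
row 4: (0,4) (2,1) (4,2) (1,3) (3,0)
Orthogonality requires all 25 pairs distinct.
Check by first coordinate: for each symbol s of L1, list the L2 entries in the n cells where L1 = s; they must all differ.
  L1 = 0: L2 entries (in reading order) 0, 2, 3, 1, 4 — all 5 distinct ✓
  L1 = 1: L2 entries (in reading order) 1, 0, 2, 4, 3 — all 5 distinct ✓
  L1 = 2: L2 entries (in reading order) 2, 3, 4, 0, 1 — all 5 distinct ✓
  L1 = 3: L2 entries (in reading order) 3, 4, 1, 2, 0 — all 5 distinct ✓
  L1 = 4: L2 entries (in reading order) 4, 1, 0, 3, 2 — all 5 distinct ✓
Every symbol of L1 meets every symbol of L2 exactly once, so all 25 pairs are distinct (25 of 25).
Conclusion: YES.

YES


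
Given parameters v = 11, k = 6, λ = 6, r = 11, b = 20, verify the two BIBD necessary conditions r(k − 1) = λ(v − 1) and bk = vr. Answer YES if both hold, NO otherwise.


Condition (i): r(k − 1) = 11·5 = 55; λ(v − 1) = 6·10 = 60. Match? NO.
Condition (ii): bk = 20·6 = 120; vr = 11·11 = 121. Match? NO.
Both conditions hold? NO.

NO


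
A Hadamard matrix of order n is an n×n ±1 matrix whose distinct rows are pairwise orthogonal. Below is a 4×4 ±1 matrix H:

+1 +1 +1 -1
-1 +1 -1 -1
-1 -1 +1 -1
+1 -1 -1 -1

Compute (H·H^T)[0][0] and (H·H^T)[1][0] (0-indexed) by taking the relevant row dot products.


Row 0 of H: [1, 1, 1, -1].
Row 1 of H: [-1, 1, -1, -1].
(H·H^T)[0][0] = Σ_j H[0][j]·H[0][j] = (1)² + (1)² + (1)² + (-1)² = 1 + 1 + 1 + 1 = 4.
(H·H^T)[1][0] = Σ_j H[1][j]·H[0][j] = (-1)·(1) + (1)·(1) + (-1)·(1) + (-1)·(-1) = -1 + 1 + -1 + 1 = 0.
So rows 1 and 0 are orthogonal; the diagonal entry equals n = 4.

(0,0) entry = 4; (1,0) entry = 0.


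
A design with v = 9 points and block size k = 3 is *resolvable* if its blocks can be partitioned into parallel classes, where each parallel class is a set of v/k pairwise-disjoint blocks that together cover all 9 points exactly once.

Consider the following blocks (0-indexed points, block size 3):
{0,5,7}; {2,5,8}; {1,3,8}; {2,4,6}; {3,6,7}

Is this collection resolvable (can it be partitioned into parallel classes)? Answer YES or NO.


v = 9, block size k = 3, number of blocks = 5.
For resolvability, blocks must partition into parallel classes of size v/k = 3.
Total blocks must therefore be a multiple of 3: 5 = 3·1 + 2 ⇒ not divisible ✗.
Resolvable? NO.

NO


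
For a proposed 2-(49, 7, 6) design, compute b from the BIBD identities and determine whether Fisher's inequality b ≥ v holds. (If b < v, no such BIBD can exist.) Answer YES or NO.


r = λ(v − 1)/(k − 1) = 6·48/6 = 48.
b = vr/k = 49·48/7 = 336.
Fisher's inequality: b ≥ v ⇔ 336 ≥ 49? YES.

YES


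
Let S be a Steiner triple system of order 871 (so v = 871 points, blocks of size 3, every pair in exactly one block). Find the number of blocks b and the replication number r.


An STS(v) is a 2-(v, 3, 1) BIBD: block size k = 3, λ = 1.
Replication: r(k − 1) = λ(v − 1) ⇒ r·2 = 871 − 1 = 870 ⇒ r = 435.
Block count: bk = vr ⇒ b·3 = 871·435 = 378885 ⇒ b = 126295.
(Check via b = v(v − 1)/6 = 871·870/6 = 757770/6 = 126295.)

r = 435, b = 126295.


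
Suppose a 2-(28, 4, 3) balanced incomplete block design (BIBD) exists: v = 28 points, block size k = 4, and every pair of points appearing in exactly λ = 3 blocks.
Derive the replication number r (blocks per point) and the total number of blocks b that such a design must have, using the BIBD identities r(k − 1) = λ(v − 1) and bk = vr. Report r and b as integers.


Any 2-(v, k, λ) BIBD satisfies two necessary conditions:
  (i)  Each point sits in r blocks, and counting incidences through any fixed point gives r(k − 1) = λ(v − 1), so r = λ(v − 1)/(k − 1).
  (ii) Total incidences bk = vr, so b = vr/k.
Step 1: r = λ(v − 1)/(k − 1) = 3·(28 − 1)/(4 − 1) = 3·27/3 = 81/3 = 27.
Step 2: b = vr/k = 28·27/4 = 756/4 = 189.
Check integrality: r = 27 ∈ Z ✓, b = 189 ∈ Z ✓.
(These identities are necessary conditions: they determine r and b for any design with these parameters, but do not by themselves prove that one exists.)

r = 27, b = 189.


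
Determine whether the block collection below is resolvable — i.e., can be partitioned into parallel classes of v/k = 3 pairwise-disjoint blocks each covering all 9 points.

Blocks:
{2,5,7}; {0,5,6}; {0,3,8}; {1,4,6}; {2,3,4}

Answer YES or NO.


v = 9, block size k = 3, number of blocks = 5.
For resolvability, blocks must partition into parallel classes of size v/k = 3.
Total blocks must therefore be a multiple of 3: 5 = 3·1 + 2 ⇒ not divisible ✗.
Resolvable? NO.

NO


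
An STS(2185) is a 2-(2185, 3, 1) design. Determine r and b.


An STS(v) is a 2-(v, 3, 1) BIBD: block size k = 3, λ = 1.
Replication: r(k − 1) = λ(v − 1) ⇒ r·2 = 2185 − 1 = 2184 ⇒ r = 1092.
Block count: bk = vr ⇒ b·3 = 2185·1092 = 2386020 ⇒ b = 795340.
(Check via b = v(v − 1)/6 = 2185·2184/6 = 4772040/6 = 795340.)

r = 1092, b = 795340.


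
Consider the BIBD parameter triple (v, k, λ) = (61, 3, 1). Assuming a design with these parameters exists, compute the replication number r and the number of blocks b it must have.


Any 2-(v, k, λ) BIBD satisfies two necessary conditions:
  (i)  Each point sits in r blocks, and counting incidences through any fixed point gives r(k − 1) = λ(v − 1), so r = λ(v − 1)/(k − 1).
  (ii) Total incidences bk = vr, so b = vr/k.
Step 1: r = λ(v − 1)/(k − 1) = 1·(61 − 1)/(3 − 1) = 1·60/2 = 60/2 = 30.
Step 2: b = vr/k = 61·30/3 = 1830/3 = 610.
Check integrality: r = 30 ∈ Z ✓, b = 610 ∈ Z ✓.
(These identities are necessary conditions: they determine r and b for any design with these parameters, but do not by themselves prove that one exists.)

r = 30, b = 610.


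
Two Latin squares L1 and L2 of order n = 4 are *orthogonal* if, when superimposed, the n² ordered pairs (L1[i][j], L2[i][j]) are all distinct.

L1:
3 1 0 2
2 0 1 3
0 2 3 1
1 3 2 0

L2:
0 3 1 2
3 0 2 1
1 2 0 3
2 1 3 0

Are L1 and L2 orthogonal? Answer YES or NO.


Form the n² = 16 superimposed pairs (L1[i][j], L2[i][j]), row by row (rows and columns indexed from 0):
row 0: (3,0) (1,3) (0,1) (2,2)
row 1: (2,3) (0,0) (1,2) (3,1)
row 2: (0,1) (2,2) (3,0) (1,3)
row 3: (1,2) (3,1) (2,3) (0,0)
Orthogonality requires all 16 pairs distinct.
But the pair (0,1) repeats: cell (0,2) has L1 = 0, L2 = 1, and cell (2,0) has L1 = 0, L2 = 1.
A repeated pair means some other pair never occurs (only 8 distinct pairs out of 16), so the squares are not orthogonal.
Conclusion: NO.

NO


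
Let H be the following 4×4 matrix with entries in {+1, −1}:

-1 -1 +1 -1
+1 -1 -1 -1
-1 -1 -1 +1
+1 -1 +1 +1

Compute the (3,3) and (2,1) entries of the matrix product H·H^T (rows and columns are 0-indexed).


Row 1 of H: [1, -1, -1, -1].
Row 2 of H: [-1, -1, -1, 1].
Row 3 of H: [1, -1, 1, 1].
(H·H^T)[3][3] = Σ_j H[3][j]·H[3][j] = (1)² + (-1)² + (1)² + (1)² = 1 + 1 + 1 + 1 = 4.
(H·H^T)[2][1] = Σ_j H[2][j]·H[1][j] = (-1)·(1) + (-1)·(-1) + (-1)·(-1) + (1)·(-1) = -1 + 1 + 1 + -1 = 0.
So rows 2 and 1 are orthogonal; the diagonal entry equals n = 4.

(3,3) entry = 4; (2,1) entry = 0.


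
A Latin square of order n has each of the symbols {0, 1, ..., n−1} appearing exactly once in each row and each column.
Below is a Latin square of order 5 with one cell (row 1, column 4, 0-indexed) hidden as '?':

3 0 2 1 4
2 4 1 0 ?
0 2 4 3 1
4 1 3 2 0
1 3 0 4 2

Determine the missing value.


Row 1 contains symbols [0, 1, 2, 4] — missing [3].
Column 4 contains symbols [0, 1, 2, 4] — missing [3].
The missing symbol must appear in both missing sets; intersection = [3].
Therefore the hidden value is 3.

Missing value = 3.


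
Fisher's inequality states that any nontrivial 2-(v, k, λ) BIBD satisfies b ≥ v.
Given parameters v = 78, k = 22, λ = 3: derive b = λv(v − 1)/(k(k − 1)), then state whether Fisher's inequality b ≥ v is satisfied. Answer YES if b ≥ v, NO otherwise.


b = λv(v − 1)/(k(k − 1)) = 3·78·77/(22·21) = 18018/462 = 39.
Compare with v = 78: b < v, so Fisher's inequality fails.

NO


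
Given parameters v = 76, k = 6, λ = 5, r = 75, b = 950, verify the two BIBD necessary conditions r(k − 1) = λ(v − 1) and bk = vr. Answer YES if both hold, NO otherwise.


Condition (i): r(k − 1) = 75·5 = 375; λ(v − 1) = 5·75 = 375. Match? YES.
Condition (ii): bk = 950·6 = 5700; vr = 76·75 = 5700. Match? YES.
Both conditions hold? YES.

YES


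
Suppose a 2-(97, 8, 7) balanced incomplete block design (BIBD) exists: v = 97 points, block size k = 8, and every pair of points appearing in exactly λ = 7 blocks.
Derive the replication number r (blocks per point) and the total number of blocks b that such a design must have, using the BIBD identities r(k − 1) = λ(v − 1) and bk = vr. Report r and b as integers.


Any 2-(v, k, λ) BIBD satisfies two necessary conditions:
  (i)  Each point sits in r blocks, and counting incidences through any fixed point gives r(k − 1) = λ(v − 1), so r = λ(v − 1)/(k − 1).
  (ii) Total incidences bk = vr, so b = vr/k.
Step 1: r = λ(v − 1)/(k − 1) = 7·(97 − 1)/(8 − 1) = 7·96/7 = 672/7 = 96.
Step 2: b = vr/k = 97·96/8 = 9312/8 = 1164.
Check integrality: r = 96 ∈ Z ✓, b = 1164 ∈ Z ✓.
(These identities are necessary conditions: they determine r and b for any design with these parameters, but do not by themselves prove that one exists.)

r = 96, b = 1164.


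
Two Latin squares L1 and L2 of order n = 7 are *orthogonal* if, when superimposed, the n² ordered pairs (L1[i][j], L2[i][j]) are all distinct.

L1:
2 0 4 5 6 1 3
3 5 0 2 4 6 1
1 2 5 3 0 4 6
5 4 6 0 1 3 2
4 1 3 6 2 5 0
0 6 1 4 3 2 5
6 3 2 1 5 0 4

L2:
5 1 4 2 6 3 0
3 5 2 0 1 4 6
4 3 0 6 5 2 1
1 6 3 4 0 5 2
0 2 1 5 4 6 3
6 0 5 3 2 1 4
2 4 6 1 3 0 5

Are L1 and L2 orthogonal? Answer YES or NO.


Form the n² = 49 superimposed pairs (L1[i][j], L2[i][j]), row by row (rows and columns indexed from 0):
row 0: (2,5) (0,1) (4,4) (5,2) (6,6) (1,3) (3,0)
row 1: (3,3) (5,5) (0,2) (2,0) (4,1) (6,4) (1,6)
row 2: (1,4) (2,3) (5,0) (3,6) (0,5) (4,2) (6,1)
row 3: (5,1) (4,6) (6,3) (0,4) (1,0) (3,5) (2,2)
row 4: (4,0) (1,2) (3,1) (6,5) (2,4) (5,6) (0,3)
row 5: (0,6) (6,0) (1,5) (4,3) (3,2) (2,1) (5,4)
row 6: (6,2) (3,4) (2,6) (1,1) (5,3) (0,0) (4,5)
Orthogonality requires all 49 pairs distinct.
Check by first coordinate: for each symbol s of L1, list the L2 entries in the n cells where L1 = s; they must all differ.
  L1 = 0: L2 entries (in reading order) 1, 2, 5, 4, 3, 6, 0 — all 7 distinct ✓
  L1 = 1: L2 entries (in reading order) 3, 6, 4, 0, 2, 5, 1 — all 7 distinct ✓
  L1 = 2: L2 entries (in reading order) 5, 0, 3, 2, 4, 1, 6 — all 7 distinct ✓
  L1 = 3: L2 entries (in reading order) 0, 3, 6, 5, 1, 2, 4 — all 7 distinct ✓
  L1 = 4: L2 entries (in reading order) 4, 1, 2, 6, 0, 3, 5 — all 7 distinct ✓
  L1 = 5: L2 entries (in reading order) 2, 5, 0, 1, 6, 4, 3 — all 7 distinct ✓
  L1 = 6: L2 entries (in reading order) 6, 4, 1, 3, 5, 0, 2 — all 7 distinct ✓
Every symbol of L1 meets every symbol of L2 exactly once, so all 49 pairs are distinct (49 of 49).
Conclusion: YES.

YES


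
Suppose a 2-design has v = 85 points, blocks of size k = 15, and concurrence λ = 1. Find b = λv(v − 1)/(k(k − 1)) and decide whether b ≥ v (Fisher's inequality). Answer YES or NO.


r = λ(v − 1)/(k − 1) = 1·84/14 = 6.
b = vr/k = 85·6/15 = 34.
Fisher's inequality: b ≥ v ⇔ 34 ≥ 85? NO.

NO


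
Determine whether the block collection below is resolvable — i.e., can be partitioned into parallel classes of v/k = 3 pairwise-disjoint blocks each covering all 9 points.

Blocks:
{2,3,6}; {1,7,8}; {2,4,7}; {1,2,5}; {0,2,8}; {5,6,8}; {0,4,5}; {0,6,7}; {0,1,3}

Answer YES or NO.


v = 9, block size k = 3, number of blocks = 9.
For resolvability, blocks must partition into parallel classes of size v/k = 3.
Total blocks must therefore be a multiple of 3: 9 = 3·3 + 0 ⇒ divisible ✓.
Consider block {1,2,5}. The only other block(s) in the collection disjoint from it are {0,6,7} — just 1 block(s). Any parallel class containing {1,2,5} would need 2 other blocks each disjoint from it, so no parallel class of size 3 can contain {1,2,5}.
Since every block must belong to some parallel class in a resolution, the collection cannot be partitioned into parallel classes.
Resolvable? NO.

NO


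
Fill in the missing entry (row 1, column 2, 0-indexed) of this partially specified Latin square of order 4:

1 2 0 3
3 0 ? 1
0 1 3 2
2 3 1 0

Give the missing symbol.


Row 1 contains symbols [0, 1, 3] — missing [2].
Column 2 contains symbols [0, 1, 3] — missing [2].
The missing symbol must appear in both missing sets; intersection = [2].
Therefore the hidden value is 2.

Missing value = 2.


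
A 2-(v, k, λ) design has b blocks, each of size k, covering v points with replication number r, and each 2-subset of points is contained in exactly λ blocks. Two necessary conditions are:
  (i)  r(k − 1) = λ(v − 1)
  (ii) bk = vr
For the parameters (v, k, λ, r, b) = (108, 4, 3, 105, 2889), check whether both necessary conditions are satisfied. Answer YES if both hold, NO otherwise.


Condition (i): r(k − 1) = 105·3 = 315; λ(v − 1) = 3·107 = 321. Match? NO.
Condition (ii): bk = 2889·4 = 11556; vr = 108·105 = 11340. Match? NO.
Both conditions hold? NO.

NO


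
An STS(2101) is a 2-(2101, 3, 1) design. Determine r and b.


An STS(v) is a 2-(v, 3, 1) BIBD: block size k = 3, λ = 1.
Replication: r(k − 1) = λ(v − 1) ⇒ r·2 = 2101 − 1 = 2100 ⇒ r = 1050.
Block count: b = v(v − 1)/6 = 2101·2100/6 = 4412100/6 = 735350.
(Check via bk = vr: 735350·3 = 2206050 = 2101·1050 = 2206050 ✓.)

r = 1050, b = 735350.


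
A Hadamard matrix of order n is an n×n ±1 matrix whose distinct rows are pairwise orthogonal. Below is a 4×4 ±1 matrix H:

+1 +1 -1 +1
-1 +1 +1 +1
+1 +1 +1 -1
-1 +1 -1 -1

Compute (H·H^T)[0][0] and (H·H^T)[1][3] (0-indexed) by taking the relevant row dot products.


Row 0 of H: [1, 1, -1, 1].
Row 1 of H: [-1, 1, 1, 1].
Row 3 of H: [-1, 1, -1, -1].
(H·H^T)[0][0] = Σ_j H[0][j]·H[0][j] = (1)² + (1)² + (-1)² + (1)² = 1 + 1 + 1 + 1 = 4.
(H·H^T)[1][3] = Σ_j H[1][j]·H[3][j] = (-1)·(-1) + (1)·(1) + (1)·(-1) + (1)·(-1) = 1 + 1 + -1 + -1 = 0.
So rows 1 and 3 are orthogonal; the diagonal entry equals n = 4.

(0,0) entry = 4; (1,3) entry = 0.


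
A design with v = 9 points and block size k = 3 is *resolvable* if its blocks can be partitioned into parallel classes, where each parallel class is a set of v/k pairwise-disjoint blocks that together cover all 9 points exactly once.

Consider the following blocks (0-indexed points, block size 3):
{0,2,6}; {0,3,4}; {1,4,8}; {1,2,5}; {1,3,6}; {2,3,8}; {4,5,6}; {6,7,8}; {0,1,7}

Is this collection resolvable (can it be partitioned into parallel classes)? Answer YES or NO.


v = 9, block size k = 3, number of blocks = 9.
For resolvability, blocks must partition into parallel classes of size v/k = 3.
Total blocks must therefore be a multiple of 3: 9 = 3·3 + 0 ⇒ divisible ✓.
Consider block {0,2,6}. The only other block(s) in the collection disjoint from it are {1,4,8} — just 1 block(s). Any parallel class containing {0,2,6} would need 2 other blocks each disjoint from it, so no parallel class of size 3 can contain {0,2,6}.
Since every block must belong to some parallel class in a resolution, the collection cannot be partitioned into parallel classes.
Resolvable? NO.

NO


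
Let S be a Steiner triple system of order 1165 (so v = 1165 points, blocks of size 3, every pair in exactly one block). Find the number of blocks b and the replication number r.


An STS(v) is a 2-(v, 3, 1) BIBD: block size k = 3, λ = 1.
Replication: r(k − 1) = λ(v − 1) ⇒ r·2 = 1165 − 1 = 1164 ⇒ r = 582.
Block count: b = v(v − 1)/6 = 1165·1164/6 = 1356060/6 = 226010.
(Check via bk = vr: 226010·3 = 678030 = 1165·582 = 678030 ✓.)

r = 582, b = 226010.


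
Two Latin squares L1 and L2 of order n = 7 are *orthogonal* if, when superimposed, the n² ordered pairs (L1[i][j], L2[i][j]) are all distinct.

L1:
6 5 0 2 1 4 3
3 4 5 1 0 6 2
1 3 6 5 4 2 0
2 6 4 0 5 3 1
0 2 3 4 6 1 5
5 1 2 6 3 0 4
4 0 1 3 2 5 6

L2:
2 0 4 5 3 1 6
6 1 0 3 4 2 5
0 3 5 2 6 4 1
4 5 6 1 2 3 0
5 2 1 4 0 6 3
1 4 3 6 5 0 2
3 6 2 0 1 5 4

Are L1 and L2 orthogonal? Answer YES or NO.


Form the n² = 49 superimposed pairs (L1[i][j], L2[i][j]), row by row (rows and columns indexed from 0):
row 0: (6,2) (5,0) (0,4) (2,5) (1,3) (4,1) (3,6)
row 1: (3,6) (4,1) (5,0) (1,3) (0,4) (6,2) (2,5)
row 2: (1,0) (3,3) (6,5) (5,2) (4,6) (2,4) (0,1)
row 3: (2,4) (6,5) (4,6) (0,1) (5,2) (3,3) (1,0)
row 4: (0,5) (2,2) (3,1) (4,4) (6,0) (1,6) (5,3)
row 5: (5,1) (1,4) (2,3) (6,6) (3,5) (0,0) (4,2)
row 6: (4,3) (0,6) (1,2) (3,0) (2,1) (5,5) (6,4)
Orthogonality requires all 49 pairs distinct.
But the pair (3,6) repeats: cell (0,6) has L1 = 3, L2 = 6, and cell (1,0) has L1 = 3, L2 = 6.
A repeated pair means some other pair never occurs (only 35 distinct pairs out of 49), so the squares are not orthogonal.
Conclusion: NO.

NO
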